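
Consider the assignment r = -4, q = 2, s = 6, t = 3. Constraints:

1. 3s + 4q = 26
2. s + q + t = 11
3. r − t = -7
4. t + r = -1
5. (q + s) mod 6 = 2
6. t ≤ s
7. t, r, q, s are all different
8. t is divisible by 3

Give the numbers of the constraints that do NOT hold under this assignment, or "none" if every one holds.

1. 3s + 4q = 3(6) + 4(2) = 26 — holds.
2. s + q + t = 6 + 2 + 3 = 11 — holds.
3. r − t = -4 − 3 = -7 — holds.
4. t + r = 3 + (-4) = -1 — holds.
5. q + s = 8; 8 mod 6 = 2 — holds.
6. t = 3, s = 6; 3 ≤ 6 — holds.
7. values 3, -4, 2, 6 are pairwise distinct — holds.
8. 3 / 3 = 1, so 3 divides 3 — holds.

Yes — all constraints hold.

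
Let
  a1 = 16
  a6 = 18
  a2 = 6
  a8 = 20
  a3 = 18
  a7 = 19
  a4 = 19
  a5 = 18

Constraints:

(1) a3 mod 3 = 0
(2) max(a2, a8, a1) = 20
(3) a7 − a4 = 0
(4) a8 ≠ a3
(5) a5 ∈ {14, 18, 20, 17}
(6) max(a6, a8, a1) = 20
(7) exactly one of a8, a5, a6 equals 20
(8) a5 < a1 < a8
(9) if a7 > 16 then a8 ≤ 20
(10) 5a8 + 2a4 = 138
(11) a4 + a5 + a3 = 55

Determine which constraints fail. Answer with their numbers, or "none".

(1) 18 mod 3 = 0  ✓
(2) max(6, 20, 16) = 20  ✓
(3) a7 − a4 = 19 − 19 = 0  ✓
(4) a8 = 20, a3 = 18; distinct  ✓
(5) a5 = 18 is in {14, 18, 20, 17}  ✓
(6) max(18, 20, 16) = 20  ✓
(7) a8=20, a5=18, a6=18; 1 of them equals 20  ✓
(8) values 18, 16, 20; a5 = 18 is not < a1 = 16  ✗
(9) a7 = 19 > 16, so we need a8 ≤ 20; a8 = 20 ≤ 20  ✓
(10) 5a8 + 2a4 = 5(20) + 2(19) = 138  ✓
(11) a4 + a5 + a3 = 19 + 18 + 18 = 55  ✓

No — constraint 8 is not satisfied.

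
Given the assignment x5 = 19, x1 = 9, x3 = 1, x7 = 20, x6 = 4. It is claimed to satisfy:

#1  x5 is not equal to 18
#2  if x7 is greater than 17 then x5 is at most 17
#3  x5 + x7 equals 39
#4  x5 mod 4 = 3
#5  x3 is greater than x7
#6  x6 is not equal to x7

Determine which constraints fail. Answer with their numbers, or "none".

The assignment fails constraints 2, 5.

#1 x5 = 19, and 19 ≠ 18 — holds.
#2 x7 = 20 > 17, so we need x5 ≤ 17; but x5 = 19 > 17 — fails.
#3 x5 + x7 = 19 + 20 = 39 — holds.
#4 19 mod 4 = 3 — holds.
#5 x3 = 1, x7 = 20; 1 ≤ 20 (want >) — fails.
#6 x6 = 4, x7 = 20; distinct — holds.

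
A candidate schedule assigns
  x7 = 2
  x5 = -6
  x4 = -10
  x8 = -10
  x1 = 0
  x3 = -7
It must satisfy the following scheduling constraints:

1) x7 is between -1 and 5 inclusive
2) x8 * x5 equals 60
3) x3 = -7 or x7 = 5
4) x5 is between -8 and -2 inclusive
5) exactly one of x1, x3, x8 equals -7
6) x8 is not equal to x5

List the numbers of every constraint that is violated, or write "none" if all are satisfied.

1) x7 = 2 lies in [-1, 5]  ✔
2) x8 * x5 = -10 * (-6) = 60  ✔
3) x3 = -7 = -7 (first disjunct)  ✔
4) x5 = -6 lies in [-8, -2]  ✔
5) x1=0, x3=-7, x8=-10; 1 of them equals -7  ✔
6) x8 = -10, x5 = -6; distinct  ✔

All constraints are satisfied.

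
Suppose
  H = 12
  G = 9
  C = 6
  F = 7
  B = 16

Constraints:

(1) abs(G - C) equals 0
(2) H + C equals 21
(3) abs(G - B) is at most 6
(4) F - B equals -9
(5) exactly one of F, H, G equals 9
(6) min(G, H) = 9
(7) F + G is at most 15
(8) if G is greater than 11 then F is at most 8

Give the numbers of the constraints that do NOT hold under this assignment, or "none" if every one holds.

(1) abs(9 - 6) = 3, not 0  fails
(2) H + C = 12 + 6 = 18, not 21  fails
(3) abs(9 - 16) = 7; 7 > 6, exceeds bound 6  fails
(4) F - B = 7 - 16 = -9  holds
(5) F=7, H=12, G=9; 1 of them equals 9  holds
(6) min(9, 12) = 9  holds
(7) F + G = 7 + 9 = 16; 16 > 15, bound 15 not met  fails
(8) G = 9, not > 11; antecedent false, conditional vacuously true  holds

The assignment fails constraints 1, 2, 3, 7.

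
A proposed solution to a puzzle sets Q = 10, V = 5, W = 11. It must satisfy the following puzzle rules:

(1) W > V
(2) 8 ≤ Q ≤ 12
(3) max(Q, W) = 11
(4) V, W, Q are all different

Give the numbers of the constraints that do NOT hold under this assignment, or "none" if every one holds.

(1) W = 11, V = 5; 11 > 5 — OK.
(2) Q = 10 lies in [8, 12] — OK.
(3) max(10, 11) = 11 — OK.
(4) values 5, 11, 10 are pairwise distinct — OK.

All constraints are satisfied.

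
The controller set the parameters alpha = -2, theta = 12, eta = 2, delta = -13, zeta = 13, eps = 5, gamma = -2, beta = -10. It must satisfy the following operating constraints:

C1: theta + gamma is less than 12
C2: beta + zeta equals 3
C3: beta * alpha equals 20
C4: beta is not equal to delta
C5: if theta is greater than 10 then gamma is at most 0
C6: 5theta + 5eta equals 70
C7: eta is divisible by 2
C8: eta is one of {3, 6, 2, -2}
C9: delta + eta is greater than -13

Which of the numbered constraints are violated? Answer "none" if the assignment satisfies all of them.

No violations.

C1: theta + gamma = 12 + (-2) = 10; 10 < 12 — holds.
C2: beta + zeta = -10 + 13 = 3 — holds.
C3: beta * alpha = -10 * (-2) = 20 — holds.
C4: beta = -10, delta = -13; distinct — holds.
C5: theta = 12 > 10, so we need gamma ≤ 0; gamma = -2 ≤ 0 — holds.
C6: 5theta + 5eta = 5(12) + 5(2) = 70 — holds.
C7: 2 / 2 = 1, so 2 divides 2 — holds.
C8: eta = 2 is in {3, 6, 2, -2} — holds.
C9: delta + eta = -13 + 2 = -11; -11 > -13 — holds.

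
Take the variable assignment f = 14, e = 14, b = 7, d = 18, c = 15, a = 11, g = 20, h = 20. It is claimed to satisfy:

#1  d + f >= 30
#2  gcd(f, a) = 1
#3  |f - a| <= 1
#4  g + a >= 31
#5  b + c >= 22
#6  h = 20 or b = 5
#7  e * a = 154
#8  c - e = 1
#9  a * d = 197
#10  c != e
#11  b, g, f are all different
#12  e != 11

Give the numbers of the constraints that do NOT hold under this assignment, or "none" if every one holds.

#1 d + f = 18 + 14 = 32; 32 ≥ 30  OK
#2 gcd(14, 11) = 1  OK
#3 |14 - 11| = 3; 3 > 1, exceeds bound 1  FAIL
#4 g + a = 20 + 11 = 31; 31 ≥ 31  OK
#5 b + c = 7 + 15 = 22; 22 ≥ 22  OK
#6 h = 20 = 20 (first disjunct)  OK
#7 e * a = 14 * 11 = 154  OK
#8 c - e = 15 - 14 = 1  OK
#9 a * d = 11 * 18 = 198, not 197  FAIL
#10 c = 15, e = 14; distinct  OK
#11 values 7, 20, 14 are pairwise distinct  OK
#12 e = 14, and 14 ≠ 11  OK

Constraints 3, 9 are violated.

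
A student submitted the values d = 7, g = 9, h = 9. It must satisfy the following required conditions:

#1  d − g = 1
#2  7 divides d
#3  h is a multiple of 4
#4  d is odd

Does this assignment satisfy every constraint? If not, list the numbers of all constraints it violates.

#1 d − g = 7 − 9 = -2, not 1 — violated.
#2 7 / 7 = 1, so 7 divides 7 — OK.
#3 9 = 4×2 + 1, so 4 does not divide 9 — violated.
#4 d = 7 is odd — OK.

Constraints 1 and 3 are violated.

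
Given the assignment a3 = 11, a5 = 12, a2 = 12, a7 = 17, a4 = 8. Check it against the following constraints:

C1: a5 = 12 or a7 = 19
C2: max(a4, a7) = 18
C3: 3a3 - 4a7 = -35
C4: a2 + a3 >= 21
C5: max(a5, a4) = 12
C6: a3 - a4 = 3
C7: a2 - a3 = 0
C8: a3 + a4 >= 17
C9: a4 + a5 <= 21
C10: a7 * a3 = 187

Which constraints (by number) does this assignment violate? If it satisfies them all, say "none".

C1: a5 = 12 = 12 (first disjunct)  yes
C2: max(8, 17) = 17, not 18  no
C3: 3a3 - 4a7 = 3(11) - 4(17) = -35  yes
C4: a2 + a3 = 12 + 11 = 23; 23 ≥ 21  yes
C5: max(12, 8) = 12  yes
C6: a3 - a4 = 11 - 8 = 3  yes
C7: a2 - a3 = 12 - 11 = 1, not 0  no
C8: a3 + a4 = 11 + 8 = 19; 19 ≥ 17  yes
C9: a4 + a5 = 8 + 12 = 20; 20 ≤ 21  yes
C10: a7 * a3 = 17 * 11 = 187  yes

No — constraints 2, 7 are not satisfied.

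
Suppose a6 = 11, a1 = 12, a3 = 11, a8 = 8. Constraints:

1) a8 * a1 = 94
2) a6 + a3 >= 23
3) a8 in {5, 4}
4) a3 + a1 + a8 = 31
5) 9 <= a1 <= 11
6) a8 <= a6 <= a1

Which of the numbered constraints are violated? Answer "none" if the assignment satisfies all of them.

The assignment fails constraints 1, 2, 3, 5.

1) a8 * a1 = 8 * 12 = 96, not 94  ✘
2) a6 + a3 = 11 + 11 = 22; 22 < 23, bound 23 not met  ✘
3) a8 = 8 is not in {5, 4}  ✘
4) a3 + a1 + a8 = 11 + 12 + 8 = 31  ✔
5) a1 = 12 is outside [9, 11]  ✘
6) values 8 <= 11 <= 12  ✔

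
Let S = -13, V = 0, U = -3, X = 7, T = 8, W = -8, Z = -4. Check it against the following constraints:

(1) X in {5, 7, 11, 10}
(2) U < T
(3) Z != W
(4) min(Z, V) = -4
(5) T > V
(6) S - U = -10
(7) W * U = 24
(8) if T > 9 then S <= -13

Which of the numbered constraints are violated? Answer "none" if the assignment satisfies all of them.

(1) X = 7 is in {5, 7, 11, 10}  yes
(2) U = -3, T = 8; -3 < 8  yes
(3) Z = -4, W = -8; distinct  yes
(4) min(-4, 0) = -4  yes
(5) T = 8, V = 0; 8 > 0  yes
(6) S - U = -13 - (-3) = -10  yes
(7) W * U = -8 * (-3) = 24  yes
(8) T = 8, not > 9; antecedent false, conditional vacuously true  yes

Yes — all constraints hold.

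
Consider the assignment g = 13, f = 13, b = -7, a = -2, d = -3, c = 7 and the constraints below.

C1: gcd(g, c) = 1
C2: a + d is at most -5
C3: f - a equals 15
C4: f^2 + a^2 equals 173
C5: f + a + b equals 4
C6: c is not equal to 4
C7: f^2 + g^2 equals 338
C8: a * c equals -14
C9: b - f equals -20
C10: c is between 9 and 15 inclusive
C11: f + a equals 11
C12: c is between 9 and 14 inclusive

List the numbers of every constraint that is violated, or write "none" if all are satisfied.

C1: gcd(13, 7) = 1 — holds.
C2: a + d = -2 + (-3) = -5; -5 ≤ -5 — holds.
C3: f - a = 13 - (-2) = 15 — holds.
C4: f^2 + a^2 = 13^2 + (-2)^2 = 169 + 4 = 173 — holds.
C5: f + a + b = 13 + (-2) + (-7) = 4 — holds.
C6: c = 7, and 7 ≠ 4 — holds.
C7: f^2 + g^2 = 13^2 + 13^2 = 169 + 169 = 338 — holds.
C8: a * c = -2 * 7 = -14 — holds.
C9: b - f = -7 - 13 = -20 — holds.
C10: c = 7 is outside [9, 15] — does not hold.
C11: f + a = 13 + (-2) = 11 — holds.
C12: c = 7 is outside [9, 14] — does not hold.

The assignment fails constraints 10, 12.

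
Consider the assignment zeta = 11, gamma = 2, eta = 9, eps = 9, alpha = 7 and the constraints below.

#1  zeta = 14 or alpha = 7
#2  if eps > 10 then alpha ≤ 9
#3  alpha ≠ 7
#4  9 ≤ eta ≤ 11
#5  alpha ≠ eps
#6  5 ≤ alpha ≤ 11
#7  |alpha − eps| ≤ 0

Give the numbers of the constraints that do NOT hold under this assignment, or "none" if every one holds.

No — constraints 3, 7 are not satisfied.

#1 zeta = 11 ≠ 14, but alpha = 7 = 7 (second disjunct)  true
#2 eps = 9, not > 10; antecedent false, conditional vacuously true  true
#3 alpha = 7, but 7 is required to differ  false
#4 eta = 9 lies in [9, 11]  true
#5 alpha = 7, eps = 9; distinct  true
#6 alpha = 7 lies in [5, 11]  true
#7 |7 − 9| = 2; 2 > 0, exceeds bound 0  false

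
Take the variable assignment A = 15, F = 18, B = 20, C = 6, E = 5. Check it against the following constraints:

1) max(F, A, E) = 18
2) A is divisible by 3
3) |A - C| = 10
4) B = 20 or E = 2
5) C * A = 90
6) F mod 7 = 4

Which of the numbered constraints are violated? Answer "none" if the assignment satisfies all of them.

1) max(18, 15, 5) = 18 — satisfied.
2) 15 / 3 = 5, so 3 divides 15 — satisfied.
3) |15 - 6| = 9, not 10 — violated.
4) B = 20 = 20 (first disjunct) — satisfied.
5) C * A = 6 * 15 = 90 — satisfied.
6) 18 mod 7 = 4 — satisfied.

The assignment fails constraint 3.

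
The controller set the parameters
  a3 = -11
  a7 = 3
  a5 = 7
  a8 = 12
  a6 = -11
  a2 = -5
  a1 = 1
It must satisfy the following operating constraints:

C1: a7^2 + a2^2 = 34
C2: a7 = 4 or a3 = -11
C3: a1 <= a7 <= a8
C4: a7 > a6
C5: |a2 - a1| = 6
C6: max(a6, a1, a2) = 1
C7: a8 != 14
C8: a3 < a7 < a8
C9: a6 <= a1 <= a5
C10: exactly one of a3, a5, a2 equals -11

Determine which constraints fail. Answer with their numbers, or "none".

No violations.

C1: a7^2 + a2^2 = 3^2 + (-5)^2 = 9 + 25 = 34  ✔
C2: a7 = 3 ≠ 4, but a3 = -11 = -11 (second disjunct)  ✔
C3: values 1 <= 3 <= 12  ✔
C4: a7 = 3, a6 = -11; 3 > -11  ✔
C5: |-5 - 1| = 6  ✔
C6: max(-11, 1, -5) = 1  ✔
C7: a8 = 12, and 12 ≠ 14  ✔
C8: values -11 < 3 < 12  ✔
C9: values -11 <= 1 <= 7  ✔
C10: a3=-11, a5=7, a2=-5; 1 of them equals -11  ✔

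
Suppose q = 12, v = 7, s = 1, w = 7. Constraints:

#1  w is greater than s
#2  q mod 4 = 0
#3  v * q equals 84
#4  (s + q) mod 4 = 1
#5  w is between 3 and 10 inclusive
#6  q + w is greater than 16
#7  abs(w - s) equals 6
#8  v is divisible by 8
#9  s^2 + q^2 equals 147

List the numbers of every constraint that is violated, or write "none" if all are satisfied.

#1 w = 7, s = 1; 7 > 1  true
#2 12 mod 4 = 0  true
#3 v * q = 7 * 12 = 84  true
#4 s + q = 13; 13 mod 4 = 1  true
#5 w = 7 lies in [3, 10]  true
#6 q + w = 12 + 7 = 19; 19 > 16  true
#7 abs(7 - 1) = 6  true
#8 7 = 8*0 + 7, so 8 does not divide 7  false
#9 s^2 + q^2 = 1^2 + 12^2 = 1 + 144 = 145, not 147  false

Constraints 8, 9 do not hold.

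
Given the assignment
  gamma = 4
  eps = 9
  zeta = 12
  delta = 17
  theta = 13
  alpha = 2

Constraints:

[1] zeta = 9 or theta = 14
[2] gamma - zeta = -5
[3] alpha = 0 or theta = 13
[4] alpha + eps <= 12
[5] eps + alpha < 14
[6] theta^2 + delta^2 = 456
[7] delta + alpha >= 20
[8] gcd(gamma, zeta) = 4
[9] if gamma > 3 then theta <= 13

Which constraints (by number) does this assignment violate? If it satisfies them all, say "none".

Violated: 1, 2, 6, and 7.

[1] zeta = 12 ≠ 9 and theta = 13 ≠ 14; both disjuncts false  false
[2] gamma - zeta = 4 - 12 = -8, not -5  false
[3] alpha = 2 ≠ 0, but theta = 13 = 13 (second disjunct)  true
[4] alpha + eps = 2 + 9 = 11; 11 ≤ 12  true
[5] eps + alpha = 9 + 2 = 11; 11 < 14  true
[6] theta^2 + delta^2 = 13^2 + 17^2 = 169 + 289 = 458, not 456  false
[7] delta + alpha = 17 + 2 = 19; 19 < 20, bound 20 not met  false
[8] gcd(4, 12) = 4  true
[9] gamma = 4 > 3, so we need theta ≤ 13; theta = 13 ≤ 13  true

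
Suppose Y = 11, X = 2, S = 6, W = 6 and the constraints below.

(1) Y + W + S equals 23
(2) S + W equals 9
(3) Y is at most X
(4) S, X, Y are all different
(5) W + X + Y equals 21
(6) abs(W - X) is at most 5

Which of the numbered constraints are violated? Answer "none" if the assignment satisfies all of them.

(1) Y + W + S = 11 + 6 + 6 = 23  true
(2) S + W = 6 + 6 = 12, not 9  false
(3) Y = 11, X = 2; 11 > 2 (want ≤)  false
(4) values 6, 2, 11 are pairwise distinct  true
(5) W + X + Y = 6 + 2 + 11 = 19, not 21  false
(6) abs(6 - 2) = 4; 4 ≤ 5  true

No — constraints 2, 3, 5 are not satisfied.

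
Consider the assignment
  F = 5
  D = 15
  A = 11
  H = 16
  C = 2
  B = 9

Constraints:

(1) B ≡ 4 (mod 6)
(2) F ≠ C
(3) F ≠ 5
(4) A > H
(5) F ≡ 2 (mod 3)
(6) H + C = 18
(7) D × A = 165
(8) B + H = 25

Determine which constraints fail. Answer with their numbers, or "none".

(1) 9 mod 6 = 3, not 4  no
(2) F = 5, C = 2; distinct  yes
(3) F = 5, but 5 is required to differ  no
(4) A = 11, H = 16; 11 ≤ 16 (want >)  no
(5) 5 mod 3 = 2  yes
(6) H + C = 16 + 2 = 18  yes
(7) D × A = 15 × 11 = 165  yes
(8) B + H = 9 + 16 = 25  yes

Constraints 1, 3, and 4 are violated.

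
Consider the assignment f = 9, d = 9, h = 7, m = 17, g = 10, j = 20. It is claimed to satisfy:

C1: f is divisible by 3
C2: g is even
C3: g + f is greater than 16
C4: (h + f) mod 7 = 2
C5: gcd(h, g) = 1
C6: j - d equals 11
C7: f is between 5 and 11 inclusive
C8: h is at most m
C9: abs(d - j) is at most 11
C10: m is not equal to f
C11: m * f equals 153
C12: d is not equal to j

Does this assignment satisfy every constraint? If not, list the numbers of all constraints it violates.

The assignment satisfies every constraint.

C1: 9 / 3 = 3, so 3 divides 9 — holds.
C2: g = 10 is even — holds.
C3: g + f = 10 + 9 = 19; 19 > 16 — holds.
C4: h + f = 16; 16 mod 7 = 2 — holds.
C5: gcd(7, 10) = 1 — holds.
C6: j - d = 20 - 9 = 11 — holds.
C7: f = 9 lies in [5, 11] — holds.
C8: h = 7, m = 17; 7 ≤ 17 — holds.
C9: abs(9 - 20) = 11; 11 ≤ 11 — holds.
C10: m = 17, f = 9; distinct — holds.
C11: m * f = 17 * 9 = 153 — holds.
C12: d = 9, j = 20; distinct — holds.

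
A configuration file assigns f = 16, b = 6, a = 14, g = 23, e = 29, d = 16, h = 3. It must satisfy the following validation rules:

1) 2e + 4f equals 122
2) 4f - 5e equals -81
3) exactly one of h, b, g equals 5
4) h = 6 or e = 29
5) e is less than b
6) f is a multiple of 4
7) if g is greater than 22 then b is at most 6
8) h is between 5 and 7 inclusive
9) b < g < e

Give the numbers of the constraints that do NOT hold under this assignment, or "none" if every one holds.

1) 2e + 4f = 2(29) + 4(16) = 122 — holds.
2) 4f - 5e = 4(16) - 5(29) = -81 — holds.
3) h=3, b=6, g=23; 0 of them equal 5, not exactly one — fails.
4) h = 3 ≠ 6, but e = 29 = 29 (second disjunct) — holds.
5) e = 29, b = 6; 29 ≥ 6 (want <) — fails.
6) 16 / 4 = 4, so 4 divides 16 — holds.
7) g = 23 > 22, so we need b ≤ 6; b = 6 ≤ 6 — holds.
8) h = 3 is outside [5, 7] — fails.
9) values 6 < 23 < 29 — holds.

No — constraints 3, 5, 8 are not satisfied.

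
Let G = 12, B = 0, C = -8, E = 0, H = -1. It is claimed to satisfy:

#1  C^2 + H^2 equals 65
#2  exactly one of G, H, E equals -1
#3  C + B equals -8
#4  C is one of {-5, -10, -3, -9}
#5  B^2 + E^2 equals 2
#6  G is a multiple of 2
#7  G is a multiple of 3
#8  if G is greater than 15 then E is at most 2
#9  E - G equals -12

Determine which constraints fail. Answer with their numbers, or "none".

#1 C^2 + H^2 = (-8)^2 + (-1)^2 = 64 + 1 = 65  holds
#2 G=12, H=-1, E=0; 1 of them equals -1  holds
#3 C + B = -8 + 0 = -8  holds
#4 C = -8 is not in {-5, -10, -3, -9}  fails
#5 B^2 + E^2 = 0^2 + 0^2 = 0 + 0 = 0, not 2  fails
#6 12 / 2 = 6, so 2 divides 12  holds
#7 12 / 3 = 4, so 3 divides 12  holds
#8 G = 12, not > 15; antecedent false, conditional vacuously true  holds
#9 E - G = 0 - 12 = -12  holds

The assignment fails constraints 4, 5.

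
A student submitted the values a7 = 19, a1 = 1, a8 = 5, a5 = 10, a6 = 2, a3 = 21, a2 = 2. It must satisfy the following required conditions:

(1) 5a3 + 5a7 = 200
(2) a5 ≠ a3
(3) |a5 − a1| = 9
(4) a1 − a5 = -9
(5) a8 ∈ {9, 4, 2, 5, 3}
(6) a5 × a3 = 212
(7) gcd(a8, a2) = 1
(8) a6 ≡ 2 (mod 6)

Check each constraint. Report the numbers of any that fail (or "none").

Constraint 6 does not hold.

(1) 5a3 + 5a7 = 5(21) + 5(19) = 200  true
(2) a5 = 10, a3 = 21; distinct  true
(3) |10 − 1| = 9  true
(4) a1 − a5 = 1 − 10 = -9  true
(5) a8 = 5 is in {9, 4, 2, 5, 3}  true
(6) a5 × a3 = 10 × 21 = 210, not 212  false
(7) gcd(5, 2) = 1  true
(8) 2 mod 6 = 2  true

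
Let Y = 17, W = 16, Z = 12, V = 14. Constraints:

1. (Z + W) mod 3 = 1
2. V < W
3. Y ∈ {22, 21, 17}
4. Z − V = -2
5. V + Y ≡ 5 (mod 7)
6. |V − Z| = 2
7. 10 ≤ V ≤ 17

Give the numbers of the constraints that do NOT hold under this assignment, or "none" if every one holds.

1. Z + W = 28; 28 mod 3 = 1 — satisfied.
2. V = 14, W = 16; 14 < 16 — satisfied.
3. Y = 17 is in {22, 21, 17} — satisfied.
4. Z − V = 12 − 14 = -2 — satisfied.
5. V + Y = 31; 31 mod 7 = 3, not 5 — violated.
6. |14 − 12| = 2 — satisfied.
7. V = 14 lies in [10, 17] — satisfied.

No — constraint 5 is not satisfied.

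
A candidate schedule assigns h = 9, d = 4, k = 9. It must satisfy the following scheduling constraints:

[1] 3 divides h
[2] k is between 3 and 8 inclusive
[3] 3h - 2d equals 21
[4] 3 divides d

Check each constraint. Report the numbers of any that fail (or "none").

The assignment fails constraints 2, 3, and 4.

[1] 9 / 3 = 3, so 3 divides 9 — holds.
[2] k = 9 is outside [3, 8] — fails.
[3] 3h - 2d = 3(9) - 2(4) = 19, not 21 — fails.
[4] 4 = 3*1 + 1, so 3 does not divide 4 — fails.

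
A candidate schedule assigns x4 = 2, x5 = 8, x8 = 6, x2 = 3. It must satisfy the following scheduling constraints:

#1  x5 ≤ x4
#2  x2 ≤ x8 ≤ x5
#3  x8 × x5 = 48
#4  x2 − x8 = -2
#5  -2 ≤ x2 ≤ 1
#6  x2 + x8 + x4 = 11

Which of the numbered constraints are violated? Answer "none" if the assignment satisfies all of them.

No — constraints 1, 4, and 5 are not satisfied.

#1 x5 = 8, x4 = 2; 8 > 2 (want ≤) — fails.
#2 values 3 ≤ 6 ≤ 8 — holds.
#3 x8 × x5 = 6 × 8 = 48 — holds.
#4 x2 − x8 = 3 − 6 = -3, not -2 — fails.
#5 x2 = 3 is outside [-2, 1] — fails.
#6 x2 + x8 + x4 = 3 + 6 + 2 = 11 — holds.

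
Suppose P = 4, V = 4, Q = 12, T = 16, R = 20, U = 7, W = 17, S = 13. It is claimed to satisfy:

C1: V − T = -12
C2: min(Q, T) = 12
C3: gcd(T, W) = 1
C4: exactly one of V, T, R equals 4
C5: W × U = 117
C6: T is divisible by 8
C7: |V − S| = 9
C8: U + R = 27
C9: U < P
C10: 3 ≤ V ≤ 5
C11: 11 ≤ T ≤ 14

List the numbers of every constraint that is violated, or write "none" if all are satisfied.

C1: V − T = 4 − 16 = -12 — holds.
C2: min(12, 16) = 12 — holds.
C3: gcd(16, 17) = 1 — holds.
C4: V=4, T=16, R=20; 1 of them equals 4 — holds.
C5: W × U = 17 × 7 = 119, not 117 — fails.
C6: 16 / 8 = 2, so 8 divides 16 — holds.
C7: |4 − 13| = 9 — holds.
C8: U + R = 7 + 20 = 27 — holds.
C9: U = 7, P = 4; 7 ≥ 4 (want <) — fails.
C10: V = 4 lies in [3, 5] — holds.
C11: T = 16 is outside [11, 14] — fails.

Constraints 5, 9, and 11 are violated.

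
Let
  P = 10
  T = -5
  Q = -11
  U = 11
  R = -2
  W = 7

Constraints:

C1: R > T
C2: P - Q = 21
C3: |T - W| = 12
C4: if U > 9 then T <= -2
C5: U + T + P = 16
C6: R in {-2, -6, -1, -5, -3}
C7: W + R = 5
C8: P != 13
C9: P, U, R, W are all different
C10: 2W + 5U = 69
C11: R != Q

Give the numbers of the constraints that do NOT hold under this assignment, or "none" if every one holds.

C1: R = -2, T = -5; -2 > -5 — holds.
C2: P - Q = 10 - (-11) = 21 — holds.
C3: |-5 - 7| = 12 — holds.
C4: U = 11 > 9, so we need T ≤ -2; T = -5 ≤ -2 — holds.
C5: U + T + P = 11 + (-5) + 10 = 16 — holds.
C6: R = -2 is in {-2, -6, -1, -5, -3} — holds.
C7: W + R = 7 + (-2) = 5 — holds.
C8: P = 10, and 10 ≠ 13 — holds.
C9: values 10, 11, -2, 7 are pairwise distinct — holds.
C10: 2W + 5U = 2(7) + 5(11) = 69 — holds.
C11: R = -2, Q = -11; distinct — holds.

Yes — all constraints hold.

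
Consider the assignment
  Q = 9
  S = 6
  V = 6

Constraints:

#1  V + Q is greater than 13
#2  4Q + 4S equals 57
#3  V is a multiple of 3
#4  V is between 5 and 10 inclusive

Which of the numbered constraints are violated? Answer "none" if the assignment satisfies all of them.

Violated: 2.

#1 V + Q = 6 + 9 = 15; 15 > 13 — satisfied.
#2 4Q + 4S = 4(9) + 4(6) = 60, not 57 — violated.
#3 6 / 3 = 2, so 3 divides 6 — satisfied.
#4 V = 6 lies in [5, 10] — satisfied.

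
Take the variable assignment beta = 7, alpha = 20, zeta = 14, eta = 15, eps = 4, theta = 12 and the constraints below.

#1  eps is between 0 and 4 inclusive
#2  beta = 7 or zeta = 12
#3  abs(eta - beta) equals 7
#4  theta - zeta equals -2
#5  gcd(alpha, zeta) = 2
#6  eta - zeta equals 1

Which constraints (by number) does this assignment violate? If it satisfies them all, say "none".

The assignment fails constraint 3.

#1 eps = 4 lies in [0, 4]  true
#2 beta = 7 = 7 (first disjunct)  true
#3 abs(15 - 7) = 8, not 7  false
#4 theta - zeta = 12 - 14 = -2  true
#5 gcd(20, 14) = 2  true
#6 eta - zeta = 15 - 14 = 1  true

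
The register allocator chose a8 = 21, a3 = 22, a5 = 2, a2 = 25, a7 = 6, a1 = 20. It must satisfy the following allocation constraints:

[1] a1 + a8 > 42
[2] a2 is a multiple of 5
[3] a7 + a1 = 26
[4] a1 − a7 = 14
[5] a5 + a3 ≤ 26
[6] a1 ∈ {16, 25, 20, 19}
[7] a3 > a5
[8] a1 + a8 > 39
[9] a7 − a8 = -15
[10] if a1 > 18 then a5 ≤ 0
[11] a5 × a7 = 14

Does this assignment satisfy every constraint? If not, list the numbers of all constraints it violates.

Constraints 1, 10, and 11 do not hold.

[1] a1 + a8 = 20 + 21 = 41; 41 ≤ 42, bound 42 not met — violated.
[2] 25 / 5 = 5, so 5 divides 25 — satisfied.
[3] a7 + a1 = 6 + 20 = 26 — satisfied.
[4] a1 − a7 = 20 − 6 = 14 — satisfied.
[5] a5 + a3 = 2 + 22 = 24; 24 ≤ 26 — satisfied.
[6] a1 = 20 is in {16, 25, 20, 19} — satisfied.
[7] a3 = 22, a5 = 2; 22 > 2 — satisfied.
[8] a1 + a8 = 20 + 21 = 41; 41 > 39 — satisfied.
[9] a7 − a8 = 6 − 21 = -15 — satisfied.
[10] a1 = 20 > 18, so we need a5 ≤ 0; but a5 = 2 > 0 — violated.
[11] a5 × a7 = 2 × 6 = 12, not 14 — violated.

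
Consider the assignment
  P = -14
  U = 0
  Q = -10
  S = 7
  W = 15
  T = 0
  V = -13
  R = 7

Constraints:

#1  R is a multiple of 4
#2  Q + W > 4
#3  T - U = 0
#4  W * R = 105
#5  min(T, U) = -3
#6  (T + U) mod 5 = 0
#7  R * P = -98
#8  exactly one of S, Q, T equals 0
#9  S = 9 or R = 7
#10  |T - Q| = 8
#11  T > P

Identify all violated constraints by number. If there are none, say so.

Constraints 1, 5, and 10 do not hold.

#1 7 = 4*1 + 3, so 4 does not divide 7 — violated.
#2 Q + W = -10 + 15 = 5; 5 > 4 — OK.
#3 T - U = 0 - 0 = 0 — OK.
#4 W * R = 15 * 7 = 105 — OK.
#5 min(0, 0) = 0, not -3 — violated.
#6 T + U = 0; 0 mod 5 = 0 — OK.
#7 R * P = 7 * (-14) = -98 — OK.
#8 S=7, Q=-10, T=0; 1 of them equals 0 — OK.
#9 S = 7 ≠ 9, but R = 7 = 7 (second disjunct) — OK.
#10 |0 - (-10)| = 10, not 8 — violated.
#11 T = 0, P = -14; 0 > -14 — OK.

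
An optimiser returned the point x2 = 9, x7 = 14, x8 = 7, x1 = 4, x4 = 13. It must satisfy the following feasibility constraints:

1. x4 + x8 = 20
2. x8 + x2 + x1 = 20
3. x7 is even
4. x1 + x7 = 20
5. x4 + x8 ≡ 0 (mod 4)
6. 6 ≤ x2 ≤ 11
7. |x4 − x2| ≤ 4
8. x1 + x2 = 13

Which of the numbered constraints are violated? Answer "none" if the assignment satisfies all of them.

1. x4 + x8 = 13 + 7 = 20  yes
2. x8 + x2 + x1 = 7 + 9 + 4 = 20  yes
3. x7 = 14 is even  yes
4. x1 + x7 = 4 + 14 = 18, not 20  no
5. x4 + x8 = 20; 20 mod 4 = 0  yes
6. x2 = 9 lies in [6, 11]  yes
7. |13 − 9| = 4; 4 ≤ 4  yes
8. x1 + x2 = 4 + 9 = 13  yes

No — constraint 4 is not satisfied.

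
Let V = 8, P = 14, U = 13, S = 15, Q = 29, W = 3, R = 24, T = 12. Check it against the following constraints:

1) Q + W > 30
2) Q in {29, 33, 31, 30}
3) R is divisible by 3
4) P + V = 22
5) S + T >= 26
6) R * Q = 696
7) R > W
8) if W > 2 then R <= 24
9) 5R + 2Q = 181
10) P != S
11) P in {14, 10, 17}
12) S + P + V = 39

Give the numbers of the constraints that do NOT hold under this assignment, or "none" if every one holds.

The assignment fails constraints 9, 12.

1) Q + W = 29 + 3 = 32; 32 > 30 — OK.
2) Q = 29 is in {29, 33, 31, 30} — OK.
3) 24 / 3 = 8, so 3 divides 24 — OK.
4) P + V = 14 + 8 = 22 — OK.
5) S + T = 15 + 12 = 27; 27 ≥ 26 — OK.
6) R * Q = 24 * 29 = 696 — OK.
7) R = 24, W = 3; 24 > 3 — OK.
8) W = 3 > 2, so we need R ≤ 24; R = 24 ≤ 24 — OK.
9) 5R + 2Q = 5(24) + 2(29) = 178, not 181 — violated.
10) P = 14, S = 15; distinct — OK.
11) P = 14 is in {14, 10, 17} — OK.
12) S + P + V = 15 + 14 + 8 = 37, not 39 — violated.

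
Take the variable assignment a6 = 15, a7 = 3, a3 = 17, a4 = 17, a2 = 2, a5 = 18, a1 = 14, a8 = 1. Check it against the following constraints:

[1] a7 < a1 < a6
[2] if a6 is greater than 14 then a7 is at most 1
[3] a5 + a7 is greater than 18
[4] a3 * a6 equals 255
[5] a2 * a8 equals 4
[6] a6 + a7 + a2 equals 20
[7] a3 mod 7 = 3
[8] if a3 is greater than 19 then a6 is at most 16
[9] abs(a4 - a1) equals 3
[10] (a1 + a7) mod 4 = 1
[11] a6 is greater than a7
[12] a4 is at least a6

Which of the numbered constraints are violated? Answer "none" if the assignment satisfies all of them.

[1] values 3 < 14 < 15 — satisfied.
[2] a6 = 15 > 14, so we need a7 ≤ 1; but a7 = 3 > 1 — violated.
[3] a5 + a7 = 18 + 3 = 21; 21 > 18 — satisfied.
[4] a3 * a6 = 17 * 15 = 255 — satisfied.
[5] a2 * a8 = 2 * 1 = 2, not 4 — violated.
[6] a6 + a7 + a2 = 15 + 3 + 2 = 20 — satisfied.
[7] 17 mod 7 = 3 — satisfied.
[8] a3 = 17, not > 19; antecedent false, conditional vacuously true — satisfied.
[9] abs(17 - 14) = 3 — satisfied.
[10] a1 + a7 = 17; 17 mod 4 = 1 — satisfied.
[11] a6 = 15, a7 = 3; 15 > 3 — satisfied.
[12] a4 = 17, a6 = 15; 17 ≥ 15 — satisfied.

Violated: 2, 5.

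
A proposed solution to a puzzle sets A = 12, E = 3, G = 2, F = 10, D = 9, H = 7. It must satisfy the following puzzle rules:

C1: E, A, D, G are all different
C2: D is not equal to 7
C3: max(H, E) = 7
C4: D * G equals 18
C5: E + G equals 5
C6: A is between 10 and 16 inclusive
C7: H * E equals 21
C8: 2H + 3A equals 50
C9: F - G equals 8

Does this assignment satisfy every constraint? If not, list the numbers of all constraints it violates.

C1: values 3, 12, 9, 2 are pairwise distinct  holds
C2: D = 9, and 9 ≠ 7  holds
C3: max(7, 3) = 7  holds
C4: D * G = 9 * 2 = 18  holds
C5: E + G = 3 + 2 = 5  holds
C6: A = 12 lies in [10, 16]  holds
C7: H * E = 7 * 3 = 21  holds
C8: 2H + 3A = 2(7) + 3(12) = 50  holds
C9: F - G = 10 - 2 = 8  holds

No violations.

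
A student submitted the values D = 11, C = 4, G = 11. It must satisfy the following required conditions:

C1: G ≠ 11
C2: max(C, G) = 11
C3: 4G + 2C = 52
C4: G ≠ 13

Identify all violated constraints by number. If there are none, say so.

No — constraint 1 is not satisfied.

C1: G = 11, but 11 is required to differ — violated.
C2: max(4, 11) = 11 — satisfied.
C3: 4G + 2C = 4(11) + 2(4) = 52 — satisfied.
C4: G = 11, and 11 ≠ 13 — satisfied.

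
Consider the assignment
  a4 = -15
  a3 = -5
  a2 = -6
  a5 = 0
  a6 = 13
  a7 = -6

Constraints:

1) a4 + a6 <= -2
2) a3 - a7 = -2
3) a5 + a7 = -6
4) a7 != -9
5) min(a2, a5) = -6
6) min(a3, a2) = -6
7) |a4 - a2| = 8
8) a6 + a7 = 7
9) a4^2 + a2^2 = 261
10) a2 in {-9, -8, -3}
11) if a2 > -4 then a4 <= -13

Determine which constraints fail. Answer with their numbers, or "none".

1) a4 + a6 = -15 + 13 = -2; -2 ≤ -2 — holds.
2) a3 - a7 = -5 - (-6) = 1, not -2 — does not hold.
3) a5 + a7 = 0 + (-6) = -6 — holds.
4) a7 = -6, and -6 ≠ -9 — holds.
5) min(-6, 0) = -6 — holds.
6) min(-5, -6) = -6 — holds.
7) |-15 - (-6)| = 9, not 8 — does not hold.
8) a6 + a7 = 13 + (-6) = 7 — holds.
9) a4^2 + a2^2 = (-15)^2 + (-6)^2 = 225 + 36 = 261 — holds.
10) a2 = -6 is not in {-9, -8, -3} — does not hold.
11) a2 = -6, not > -4; antecedent false, conditional vacuously true — holds.

The assignment fails constraints 2, 7, and 10.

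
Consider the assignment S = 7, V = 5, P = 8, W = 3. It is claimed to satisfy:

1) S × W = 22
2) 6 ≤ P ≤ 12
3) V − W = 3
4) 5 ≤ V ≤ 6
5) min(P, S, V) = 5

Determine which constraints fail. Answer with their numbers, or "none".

Constraints 1, 3 do not hold.

1) S × W = 7 × 3 = 21, not 22  ✗
2) P = 8 lies in [6, 12]  ✓
3) V − W = 5 − 3 = 2, not 3  ✗
4) V = 5 lies in [5, 6]  ✓
5) min(8, 7, 5) = 5  ✓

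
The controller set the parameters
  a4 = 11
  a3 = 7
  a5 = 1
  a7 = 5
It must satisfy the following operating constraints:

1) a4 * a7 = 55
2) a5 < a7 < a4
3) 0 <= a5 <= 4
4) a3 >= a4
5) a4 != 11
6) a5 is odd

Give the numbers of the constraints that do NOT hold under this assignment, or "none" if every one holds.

1) a4 * a7 = 11 * 5 = 55 — satisfied.
2) values 1 < 5 < 11 — satisfied.
3) a5 = 1 lies in [0, 4] — satisfied.
4) a3 = 7, a4 = 11; 7 < 11 (want ≥) — violated.
5) a4 = 11, but 11 is required to differ — violated.
6) a5 = 1 is odd — satisfied.

Constraints 4 and 5 do not hold.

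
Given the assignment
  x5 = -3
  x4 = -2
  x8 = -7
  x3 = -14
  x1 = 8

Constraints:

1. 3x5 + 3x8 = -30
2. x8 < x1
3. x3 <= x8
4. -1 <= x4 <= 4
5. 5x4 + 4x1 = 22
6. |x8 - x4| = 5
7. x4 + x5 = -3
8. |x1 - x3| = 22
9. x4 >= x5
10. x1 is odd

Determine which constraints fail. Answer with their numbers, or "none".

Constraints 4, 7, and 10 are violated.

1. 3x5 + 3x8 = 3(-3) + 3(-7) = -30 — holds.
2. x8 = -7, x1 = 8; -7 < 8 — holds.
3. x3 = -14, x8 = -7; -14 ≤ -7 — holds.
4. x4 = -2 is outside [-1, 4] — fails.
5. 5x4 + 4x1 = 5(-2) + 4(8) = 22 — holds.
6. |-7 - (-2)| = 5 — holds.
7. x4 + x5 = -2 + (-3) = -5, not -3 — fails.
8. |8 - (-14)| = 22 — holds.
9. x4 = -2, x5 = -3; -2 ≥ -3 — holds.
10. x1 = 8 is even — fails.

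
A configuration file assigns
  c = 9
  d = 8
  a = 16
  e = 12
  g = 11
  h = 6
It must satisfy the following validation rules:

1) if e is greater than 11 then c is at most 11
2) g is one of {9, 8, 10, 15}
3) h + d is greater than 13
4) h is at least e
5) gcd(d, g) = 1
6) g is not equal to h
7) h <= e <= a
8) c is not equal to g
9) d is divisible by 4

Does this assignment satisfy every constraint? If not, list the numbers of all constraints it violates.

No — constraints 2, 4 are not satisfied.

1) e = 12 > 11, so we need c ≤ 11; c = 9 ≤ 11 — satisfied.
2) g = 11 is not in {9, 8, 10, 15} — violated.
3) h + d = 6 + 8 = 14; 14 > 13 — satisfied.
4) h = 6, e = 12; 6 < 12 (want ≥) — violated.
5) gcd(8, 11) = 1 — satisfied.
6) g = 11, h = 6; distinct — satisfied.
7) values 6 <= 12 <= 16 — satisfied.
8) c = 9, g = 11; distinct — satisfied.
9) 8 / 4 = 2, so 4 divides 8 — satisfied.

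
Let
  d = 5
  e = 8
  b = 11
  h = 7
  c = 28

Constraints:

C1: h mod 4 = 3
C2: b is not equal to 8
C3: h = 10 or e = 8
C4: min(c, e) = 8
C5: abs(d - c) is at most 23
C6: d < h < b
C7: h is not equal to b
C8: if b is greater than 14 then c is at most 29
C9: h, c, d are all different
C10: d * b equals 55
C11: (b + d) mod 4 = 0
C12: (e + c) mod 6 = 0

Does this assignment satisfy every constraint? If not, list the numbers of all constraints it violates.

C1: 7 mod 4 = 3 — holds.
C2: b = 11, and 11 ≠ 8 — holds.
C3: h = 7 ≠ 10, but e = 8 = 8 (second disjunct) — holds.
C4: min(28, 8) = 8 — holds.
C5: abs(5 - 28) = 23; 23 ≤ 23 — holds.
C6: values 5 < 7 < 11 — holds.
C7: h = 7, b = 11; distinct — holds.
C8: b = 11, not > 14; antecedent false, conditional vacuously true — holds.
C9: values 7, 28, 5 are pairwise distinct — holds.
C10: d * b = 5 * 11 = 55 — holds.
C11: b + d = 16; 16 mod 4 = 0 — holds.
C12: e + c = 36; 36 mod 6 = 0 — holds.

No violations.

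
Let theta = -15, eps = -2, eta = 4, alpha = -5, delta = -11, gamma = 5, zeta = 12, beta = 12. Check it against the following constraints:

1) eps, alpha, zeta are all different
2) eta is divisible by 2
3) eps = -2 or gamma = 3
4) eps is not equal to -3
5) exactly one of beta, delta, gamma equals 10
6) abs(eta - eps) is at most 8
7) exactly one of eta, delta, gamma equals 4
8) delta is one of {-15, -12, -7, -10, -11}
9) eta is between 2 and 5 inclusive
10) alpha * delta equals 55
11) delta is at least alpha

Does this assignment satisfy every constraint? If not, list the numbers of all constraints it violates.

1) values -2, -5, 12 are pairwise distinct — OK.
2) 4 / 2 = 2, so 2 divides 4 — OK.
3) eps = -2 = -2 (first disjunct) — OK.
4) eps = -2, and -2 ≠ -3 — OK.
5) beta=12, delta=-11, gamma=5; 0 of them equal 10, not exactly one — violated.
6) abs(4 - (-2)) = 6; 6 ≤ 8 — OK.
7) eta=4, delta=-11, gamma=5; 1 of them equals 4 — OK.
8) delta = -11 is in {-15, -12, -7, -10, -11} — OK.
9) eta = 4 lies in [2, 5] — OK.
10) alpha * delta = -5 * (-11) = 55 — OK.
11) delta = -11, alpha = -5; -11 < -5 (want ≥) — violated.

No — constraints 5 and 11 are not satisfied.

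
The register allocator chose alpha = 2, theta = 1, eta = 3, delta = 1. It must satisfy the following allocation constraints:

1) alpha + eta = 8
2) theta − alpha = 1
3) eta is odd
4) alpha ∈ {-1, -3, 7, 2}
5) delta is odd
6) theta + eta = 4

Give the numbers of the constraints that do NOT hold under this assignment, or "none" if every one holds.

1) alpha + eta = 2 + 3 = 5, not 8 — fails.
2) theta − alpha = 1 − 2 = -1, not 1 — fails.
3) eta = 3 is odd — holds.
4) alpha = 2 is in {-1, -3, 7, 2} — holds.
5) delta = 1 is odd — holds.
6) theta + eta = 1 + 3 = 4 — holds.

Constraints 1 and 2 are violated.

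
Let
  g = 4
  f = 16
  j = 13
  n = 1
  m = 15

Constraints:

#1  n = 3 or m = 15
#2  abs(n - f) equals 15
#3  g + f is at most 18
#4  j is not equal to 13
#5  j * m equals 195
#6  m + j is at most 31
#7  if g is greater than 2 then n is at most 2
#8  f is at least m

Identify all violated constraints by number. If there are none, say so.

Constraints 3, 4 are violated.

#1 n = 1 ≠ 3, but m = 15 = 15 (second disjunct) — OK.
#2 abs(1 - 16) = 15 — OK.
#3 g + f = 4 + 16 = 20; 20 > 18, bound 18 not met — violated.
#4 j = 13, but 13 is required to differ — violated.
#5 j * m = 13 * 15 = 195 — OK.
#6 m + j = 15 + 13 = 28; 28 ≤ 31 — OK.
#7 g = 4 > 2, so we need n ≤ 2; n = 1 ≤ 2 — OK.
#8 f = 16, m = 15; 16 ≥ 15 — OK.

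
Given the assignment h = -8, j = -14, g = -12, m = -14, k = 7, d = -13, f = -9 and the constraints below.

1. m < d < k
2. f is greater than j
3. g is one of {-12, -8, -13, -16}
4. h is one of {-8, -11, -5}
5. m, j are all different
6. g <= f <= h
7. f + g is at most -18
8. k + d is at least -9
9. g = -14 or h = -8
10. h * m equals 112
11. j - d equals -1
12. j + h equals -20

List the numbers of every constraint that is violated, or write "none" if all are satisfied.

1. values -14 < -13 < 7 — holds.
2. f = -9, j = -14; -9 > -14 — holds.
3. g = -12 is in {-12, -8, -13, -16} — holds.
4. h = -8 is in {-8, -11, -5} — holds.
5. m = j = -14, not all different — does not hold.
6. values -12 <= -9 <= -8 — holds.
7. f + g = -9 + (-12) = -21; -21 ≤ -18 — holds.
8. k + d = 7 + (-13) = -6; -6 ≥ -9 — holds.
9. g = -12 ≠ -14, but h = -8 = -8 (second disjunct) — holds.
10. h * m = -8 * (-14) = 112 — holds.
11. j - d = -14 - (-13) = -1 — holds.
12. j + h = -14 + (-8) = -22, not -20 — does not hold.

Violated: 5 and 12.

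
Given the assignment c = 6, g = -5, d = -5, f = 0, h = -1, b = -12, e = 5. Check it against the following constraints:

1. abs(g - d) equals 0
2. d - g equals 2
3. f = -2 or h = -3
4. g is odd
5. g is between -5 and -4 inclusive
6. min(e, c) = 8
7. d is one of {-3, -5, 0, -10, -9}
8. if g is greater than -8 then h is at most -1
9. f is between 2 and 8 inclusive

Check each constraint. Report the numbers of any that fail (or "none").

Constraints 2, 3, 6, and 9 are violated.

1. abs(-5 - (-5)) = 0  holds
2. d - g = -5 - (-5) = 0, not 2  fails
3. f = 0 ≠ -2 and h = -1 ≠ -3; both disjuncts false  fails
4. g = -5 is odd  holds
5. g = -5 lies in [-5, -4]  holds
6. min(5, 6) = 5, not 8  fails
7. d = -5 is in {-3, -5, 0, -10, -9}  holds
8. g = -5 > -8, so we need h ≤ -1; h = -1 ≤ -1  holds
9. f = 0 is outside [2, 8]  fails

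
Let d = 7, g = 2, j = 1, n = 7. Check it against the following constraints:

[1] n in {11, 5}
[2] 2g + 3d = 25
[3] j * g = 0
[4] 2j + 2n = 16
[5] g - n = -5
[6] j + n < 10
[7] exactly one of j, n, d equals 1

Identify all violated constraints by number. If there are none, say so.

Constraints 1 and 3 are violated.

[1] n = 7 is not in {11, 5} — fails.
[2] 2g + 3d = 2(2) + 3(7) = 25 — holds.
[3] j * g = 1 * 2 = 2, not 0 — fails.
[4] 2j + 2n = 2(1) + 2(7) = 16 — holds.
[5] g - n = 2 - 7 = -5 — holds.
[6] j + n = 1 + 7 = 8; 8 < 10 — holds.
[7] j=1, n=7, d=7; 1 of them equals 1 — holds.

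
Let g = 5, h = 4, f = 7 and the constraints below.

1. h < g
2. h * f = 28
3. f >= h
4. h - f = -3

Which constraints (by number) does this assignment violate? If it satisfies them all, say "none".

No violations.

1. h = 4, g = 5; 4 < 5 — OK.
2. h * f = 4 * 7 = 28 — OK.
3. f = 7, h = 4; 7 ≥ 4 — OK.
4. h - f = 4 - 7 = -3 — OK.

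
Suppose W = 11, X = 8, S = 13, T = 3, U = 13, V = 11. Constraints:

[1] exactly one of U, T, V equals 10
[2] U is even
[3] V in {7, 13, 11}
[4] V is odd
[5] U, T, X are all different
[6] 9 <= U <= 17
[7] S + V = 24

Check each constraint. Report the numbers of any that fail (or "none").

The assignment fails constraints 1 and 2.

[1] U=13, T=3, V=11; 0 of them equal 10, not exactly one — fails.
[2] U = 13 is odd — fails.
[3] V = 11 is in {7, 13, 11} — holds.
[4] V = 11 is odd — holds.
[5] values 13, 3, 8 are pairwise distinct — holds.
[6] U = 13 lies in [9, 17] — holds.
[7] S + V = 13 + 11 = 24 — holds.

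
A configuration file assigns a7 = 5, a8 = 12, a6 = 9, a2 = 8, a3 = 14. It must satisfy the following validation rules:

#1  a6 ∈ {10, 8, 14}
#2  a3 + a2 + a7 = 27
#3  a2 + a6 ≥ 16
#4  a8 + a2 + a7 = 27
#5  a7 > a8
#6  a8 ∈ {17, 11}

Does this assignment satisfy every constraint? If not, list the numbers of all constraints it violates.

Violated: 1, 4, 5, and 6.

#1 a6 = 9 is not in {10, 8, 14} — does not hold.
#2 a3 + a2 + a7 = 14 + 8 + 5 = 27 — holds.
#3 a2 + a6 = 8 + 9 = 17; 17 ≥ 16 — holds.
#4 a8 + a2 + a7 = 12 + 8 + 5 = 25, not 27 — does not hold.
#5 a7 = 5, a8 = 12; 5 ≤ 12 (want >) — does not hold.
#6 a8 = 12 is not in {17, 11} — does not hold.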